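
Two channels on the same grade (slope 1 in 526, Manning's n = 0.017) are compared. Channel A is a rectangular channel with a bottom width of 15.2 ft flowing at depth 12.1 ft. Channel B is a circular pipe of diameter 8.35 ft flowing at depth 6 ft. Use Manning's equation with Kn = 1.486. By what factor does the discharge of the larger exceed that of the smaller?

6.63

Channel A: Flow area A = b·y = 15.2 × 12.1 = 183.9 ft². Wetted perimeter P = b + 2y = 15.2 + 2×12.1 = 39.4 ft. Hydraulic radius R = A/P = 183.9/39.4 = 4.668 ft. Q_A = (1.486/0.017)·183.9·4.668^(2/3)·√0.001901 = 1958 ft³/s.
Channel B: For a circular section of diameter D = 8.35 ft at depth y = 6 ft, the central angle is θ = 2 arccos(1 − 2y/D) = 4.046 rad. Then A = (D²/8)(θ − sin θ) = 42.12 ft² and P = Dθ/2 = 16.89 ft. Hydraulic radius R = A/P = 42.12/16.89 = 2.493 ft. Q_B = (1.486/0.017)·42.12·2.493^(2/3)·√0.001901 = 295.2 ft³/s.
The larger discharge is 1958 ft³/s and the smaller is 295.2 ft³/s; the ratio is 6.63.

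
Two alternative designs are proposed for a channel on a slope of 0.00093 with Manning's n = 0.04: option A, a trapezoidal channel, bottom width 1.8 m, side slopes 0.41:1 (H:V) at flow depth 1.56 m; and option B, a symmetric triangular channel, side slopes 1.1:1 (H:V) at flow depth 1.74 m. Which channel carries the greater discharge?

Channel A: With bottom width b = 1.8 m and side slope z = 0.41: A = (b + zy)y = (1.8 + 0.41×1.56)×1.56 = 3.806 m²; P = b + 2y√(1+z²) = 1.8 + 2×1.56×1.081 = 5.172 m. Hydraulic radius R = A/P = 3.806/5.172 = 0.7358 m. Q_A = (1/0.04)·3.806·0.7358^(2/3)·√0.00093 = 2.365 m³/s.
Channel B: For a triangular section with side slope z = 1.1: A = zy² = 1.1×1.74² = 3.33 m²; P = 2y√(1+z²) = 2×1.74×1.487 = 5.173 m. Hydraulic radius R = A/P = 3.33/5.173 = 0.6437 m. Q_B = (1/0.04)·3.33·0.6437^(2/3)·√0.00093 = 1.893 m³/s.
Q_A = 2.365 m³/s vs Q_B = 1.893 m³/s, so channel A carries more.

channel A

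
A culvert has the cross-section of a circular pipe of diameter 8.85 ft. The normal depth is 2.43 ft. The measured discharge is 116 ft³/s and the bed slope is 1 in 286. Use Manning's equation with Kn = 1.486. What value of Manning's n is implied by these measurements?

For a circular section of diameter D = 8.85 ft at depth y = 2.43 ft, the central angle is θ = 2 arccos(1 − 2y/D) = 2.206 rad. Then A = (D²/8)(θ − sin θ) = 13.72 ft² and P = Dθ/2 = 9.762 ft.
Hydraulic radius R = A/P = 13.72/9.762 = 1.405 ft.
Rearranging Manning's equation: n = (1.486/Q) A R^(2/3) S^(1/2) = (1.486/116) × 13.72 × 1.405^(2/3) × √0.003497 = 0.013.

n = 0.013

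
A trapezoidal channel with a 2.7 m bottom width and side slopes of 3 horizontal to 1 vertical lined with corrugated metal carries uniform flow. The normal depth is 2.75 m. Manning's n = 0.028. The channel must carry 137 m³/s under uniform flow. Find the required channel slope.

With bottom width b = 2.7 m and side slope z = 3: A = (b + zy)y = (2.7 + 3×2.75)×2.75 = 30.11 m²; P = b + 2y√(1+z²) = 2.7 + 2×2.75×3.162 = 20.09 m.
Hydraulic radius R = A/P = 30.11/20.09 = 1.499 m.
From Manning's equation, S = [nQ / (1 A R^(2/3))]² = [0.028 × 137 / (1 × 30.11 × 1.499^(2/3))]² = 0.00946.

S = 0.00946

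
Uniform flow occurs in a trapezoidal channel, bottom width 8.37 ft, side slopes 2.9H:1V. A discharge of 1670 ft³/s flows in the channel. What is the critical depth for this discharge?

y_c = 6.02 ft

At critical depth, Q² T / (g A³) = 1, i.e. A³/T = Q²/g = 1670²/32.2 = 86610.
Trying y = 4.53 ft: A³/T = 26690 — short.
Trying y = 7.01 ft: A³/T = 166100 — over.
Trying y = 6.02 ft: A³/T = 86840 — ≈ 86610.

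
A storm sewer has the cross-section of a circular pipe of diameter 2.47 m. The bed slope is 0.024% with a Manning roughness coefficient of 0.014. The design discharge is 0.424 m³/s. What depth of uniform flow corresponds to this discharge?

y_n = 0.554 m

Manning's equation rearranged: A R^(2/3) = nQ / (1·√S) = 0.014 × 0.424 / (√0.00024) = 0.3832.
Trying y = 0.433 m: A R^(2/3) = 0.2327 — short.
Trying y = 0.554 m: A R^(2/3) = 0.3834 — ≈ 0.3832.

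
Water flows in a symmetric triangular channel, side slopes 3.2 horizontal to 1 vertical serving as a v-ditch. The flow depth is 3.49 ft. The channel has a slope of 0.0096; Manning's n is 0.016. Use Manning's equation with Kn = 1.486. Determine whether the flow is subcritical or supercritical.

supercritical

For a triangular section with side slope z = 3.2: A = zy² = 3.2×3.49² = 38.98 ft²; P = 2y√(1+z²) = 2×3.49×3.353 = 23.4 ft.
Hydraulic radius R = A/P = 38.98/23.4 = 1.666 ft.
V = (1.486/n) R^(2/3) √S = (1.486/0.016) × 1.666^(2/3) × √0.0096 = 12.79 ft/s. Hydraulic depth D_h = A/T = 38.98/22.34 = 1.745 ft.
Froude number Fr = V/√(g·D_h) = 12.79/√(32.2×1.745) = 1.71, which is greater than 1, so the flow is supercritical.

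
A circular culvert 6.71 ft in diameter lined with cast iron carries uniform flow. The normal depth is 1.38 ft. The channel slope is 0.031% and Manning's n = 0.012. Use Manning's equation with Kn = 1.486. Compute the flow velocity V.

V = 1.92 ft/s

For a circular section of diameter D = 6.71 ft at depth y = 1.38 ft, the central angle is θ = 2 arccos(1 − 2y/D) = 1.883 rad. Then A = (D²/8)(θ − sin θ) = 5.24 ft² and P = Dθ/2 = 6.317 ft.
Hydraulic radius R = A/P = 5.24/6.317 = 0.8295 ft.
From Manning's equation, V = (1.486/n) R^(2/3) S^(1/2) = (1.486/0.012) × 0.8295^(2/3) × 0.00031^(1/2) = 1.92 ft/s.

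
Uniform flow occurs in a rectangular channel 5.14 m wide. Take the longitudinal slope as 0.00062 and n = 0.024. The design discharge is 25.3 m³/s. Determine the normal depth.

y_n = 3.62 m

Manning's equation rearranged: A R^(2/3) = nQ / (1·√S) = 0.024 × 25.3 / (√0.00062) = 24.39.
Trying y = 3.94 m: A R^(2/3) = 27.19 — too large.
Trying y = 2.97 m: A R^(2/3) = 18.9 — too small.
Trying y = 3.62 m: A R^(2/3) = 24.41 — close enough.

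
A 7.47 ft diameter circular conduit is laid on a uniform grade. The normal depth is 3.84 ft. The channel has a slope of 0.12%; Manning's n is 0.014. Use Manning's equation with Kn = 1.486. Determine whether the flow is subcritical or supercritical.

For a circular section of diameter D = 7.47 ft at depth y = 3.84 ft, the central angle is θ = 2 arccos(1 − 2y/D) = 3.198 rad. Then A = (D²/8)(θ − sin θ) = 22.7 ft² and P = Dθ/2 = 11.94 ft.
Hydraulic radius R = A/P = 22.7/11.94 = 1.9 ft.
V = (1.486/n) R^(2/3) √S = (1.486/0.014) × 1.9^(2/3) × √0.0012 = 5.641 ft/s. Hydraulic depth D_h = A/T = 22.7/7.467 = 3.04 ft.
Froude number Fr = V/√(g·D_h) = 5.641/√(32.2×3.04) = 0.57, which is less than 1, so the flow is subcritical.

subcritical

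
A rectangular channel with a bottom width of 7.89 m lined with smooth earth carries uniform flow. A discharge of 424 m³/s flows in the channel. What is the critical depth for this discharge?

For a rectangular channel, critical depth y_c = (q²/g)^(1/3) where q = Q/b = 424/7.89 = 53.74 m²/s.
So y_c = (53.74²/9.81)^(1/3) = 6.65 m.

y_c = 6.65 m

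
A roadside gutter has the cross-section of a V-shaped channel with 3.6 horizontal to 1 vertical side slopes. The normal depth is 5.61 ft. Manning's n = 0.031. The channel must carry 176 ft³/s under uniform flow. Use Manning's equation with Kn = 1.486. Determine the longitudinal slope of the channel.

For a triangular section with side slope z = 3.6: A = zy² = 3.6×5.61² = 113.3 ft²; P = 2y√(1+z²) = 2×5.61×3.736 = 41.92 ft.
Hydraulic radius R = A/P = 113.3/41.92 = 2.703 ft.
From Manning's equation, S = [nQ / (1.486 A R^(2/3))]² = [0.031 × 176 / (1.486 × 113.3 × 2.703^(2/3))]² = 0.000279.

S = 0.000279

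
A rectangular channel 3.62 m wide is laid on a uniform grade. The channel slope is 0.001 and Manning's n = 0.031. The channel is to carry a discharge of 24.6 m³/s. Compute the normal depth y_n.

Manning's equation rearranged: A R^(2/3) = nQ / (1·√S) = 0.031 × 24.6 / (√0.001) = 24.12.
Trying y = 3.96 m: A R^(2/3) = 16.57 — too small.
Trying y = 6.27 m: A R^(2/3) = 28.47 — too large.
Trying y = 5.43 m: A R^(2/3) = 24.1 — ≈ 24.12.

y_n = 5.43 m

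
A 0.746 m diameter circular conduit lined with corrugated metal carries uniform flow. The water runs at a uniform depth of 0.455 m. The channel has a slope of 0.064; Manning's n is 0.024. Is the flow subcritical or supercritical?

For a circular section of diameter D = 0.746 m at depth y = 0.455 m, the central angle is θ = 2 arccos(1 − 2y/D) = 3.585 rad. Then A = (D²/8)(θ − sin θ) = 0.2792 m² and P = Dθ/2 = 1.337 m.
Hydraulic radius R = A/P = 0.2792/1.337 = 0.2088 m.
V = (1/n) R^(2/3) √S = (1/0.024) × 0.2088^(2/3) × √0.064 = 3.71 m/s. Hydraulic depth D_h = A/T = 0.2792/0.7277 = 0.3837 m.
Froude number Fr = V/√(g·D_h) = 3.71/√(9.81×0.3837) = 1.91, which is greater than 1, so the flow is supercritical.

supercritical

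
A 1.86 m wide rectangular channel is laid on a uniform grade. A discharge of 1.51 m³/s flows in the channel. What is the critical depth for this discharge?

y_c = 0.407 m

For a rectangular channel, critical depth y_c = (q²/g)^(1/3) where q = Q/b = 1.51/1.86 = 0.8118 m²/s.
So y_c = (0.8118²/9.81)^(1/3) = 0.407 m.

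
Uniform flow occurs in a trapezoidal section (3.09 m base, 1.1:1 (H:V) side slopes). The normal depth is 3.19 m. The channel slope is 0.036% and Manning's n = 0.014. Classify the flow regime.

With bottom width b = 3.09 m and side slope z = 1.1: A = (b + zy)y = (3.09 + 1.1×3.19)×3.19 = 21.05 m²; P = b + 2y√(1+z²) = 3.09 + 2×3.19×1.487 = 12.57 m.
Hydraulic radius R = A/P = 21.05/12.57 = 1.674 m.
V = (1/n) R^(2/3) √S = (1/0.014) × 1.674^(2/3) × √0.00036 = 1.911 m/s. Hydraulic depth D_h = A/T = 21.05/10.11 = 2.083 m.
Froude number Fr = V/√(g·D_h) = 1.911/√(9.81×2.083) = 0.423, which is less than 1, so the flow is subcritical.

subcritical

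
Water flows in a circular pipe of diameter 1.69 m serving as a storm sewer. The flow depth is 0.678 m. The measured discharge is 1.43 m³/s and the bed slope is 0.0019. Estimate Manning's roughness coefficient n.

For a circular section of diameter D = 1.69 m at depth y = 0.678 m, the central angle is θ = 2 arccos(1 − 2y/D) = 2.744 rad. Then A = (D²/8)(θ − sin θ) = 0.8412 m² and P = Dθ/2 = 2.318 m.
Hydraulic radius R = A/P = 0.8412/2.318 = 0.3628 m.
Rearranging Manning's equation: n = (1/Q) A R^(2/3) S^(1/2) = (1/1.43) × 0.8412 × 0.3628^(2/3) × √0.0019 = 0.013.

n = 0.013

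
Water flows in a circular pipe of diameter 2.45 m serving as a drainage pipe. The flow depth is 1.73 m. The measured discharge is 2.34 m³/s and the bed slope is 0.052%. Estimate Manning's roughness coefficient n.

For a circular section of diameter D = 2.45 m at depth y = 1.73 m, the central angle is θ = 2 arccos(1 − 2y/D) = 3.991 rad. Then A = (D²/8)(θ − sin θ) = 3.558 m² and P = Dθ/2 = 4.889 m.
Hydraulic radius R = A/P = 3.558/4.889 = 0.7278 m.
Rearranging Manning's equation: n = (1/Q) A R^(2/3) S^(1/2) = (1/2.34) × 3.558 × 0.7278^(2/3) × √0.00052 = 0.0281.

n = 0.0281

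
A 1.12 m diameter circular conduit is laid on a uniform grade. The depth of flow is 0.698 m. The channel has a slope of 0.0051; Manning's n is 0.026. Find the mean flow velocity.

V = 1.28 m/s

For a circular section of diameter D = 1.12 m at depth y = 0.698 m, the central angle is θ = 2 arccos(1 − 2y/D) = 3.64 rad. Then A = (D²/8)(θ − sin θ) = 0.6456 m² and P = Dθ/2 = 2.038 m.
Hydraulic radius R = A/P = 0.6456/2.038 = 0.3167 m.
From Manning's equation, V = (1/n) R^(2/3) S^(1/2) = (1/0.026) × 0.3167^(2/3) × 0.0051^(1/2) = 1.28 m/s.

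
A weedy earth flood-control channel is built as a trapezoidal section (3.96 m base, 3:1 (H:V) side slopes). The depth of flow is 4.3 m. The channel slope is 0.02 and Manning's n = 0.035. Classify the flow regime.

With bottom width b = 3.96 m and side slope z = 3: A = (b + zy)y = (3.96 + 3×4.3)×4.3 = 72.5 m²; P = b + 2y√(1+z²) = 3.96 + 2×4.3×3.162 = 31.16 m.
Hydraulic radius R = A/P = 72.5/31.16 = 2.327 m.
V = (1/n) R^(2/3) √S = (1/0.035) × 2.327^(2/3) × √0.02 = 7.095 m/s. Hydraulic depth D_h = A/T = 72.5/29.76 = 2.436 m.
Froude number Fr = V/√(g·D_h) = 7.095/√(9.81×2.436) = 1.45, which is greater than 1, so the flow is supercritical.

supercritical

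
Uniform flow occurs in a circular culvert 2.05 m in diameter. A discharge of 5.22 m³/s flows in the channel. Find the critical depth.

At critical depth, Q² T / (g A³) = 1, i.e. A³/T = Q²/g = 5.22²/9.81 = 2.778.
Trying y = 0.896 m: A³/T = 1.311 — short.
Trying y = 1.09 m: A³/T = 2.773 — ≈ 2.778.

y_c = 1.09 m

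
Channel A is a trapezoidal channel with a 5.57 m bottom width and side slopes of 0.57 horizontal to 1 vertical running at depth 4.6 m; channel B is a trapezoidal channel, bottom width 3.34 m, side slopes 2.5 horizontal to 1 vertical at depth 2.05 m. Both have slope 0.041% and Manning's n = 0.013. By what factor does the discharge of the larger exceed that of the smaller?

3.37

Channel A: With bottom width b = 5.57 m and side slope z = 0.57: A = (b + zy)y = (5.57 + 0.57×4.6)×4.6 = 37.68 m²; P = b + 2y√(1+z²) = 5.57 + 2×4.6×1.151 = 16.16 m. Hydraulic radius R = A/P = 37.68/16.16 = 2.332 m. Q_A = (1/0.013)·37.68·2.332^(2/3)·√0.00041 = 103.2 m³/s.
Channel B: With bottom width b = 3.34 m and side slope z = 2.5: A = (b + zy)y = (3.34 + 2.5×2.05)×2.05 = 17.35 m²; P = b + 2y√(1+z²) = 3.34 + 2×2.05×2.693 = 14.38 m. Hydraulic radius R = A/P = 17.35/14.38 = 1.207 m. Q_B = (1/0.013)·17.35·1.207^(2/3)·√0.00041 = 30.64 m³/s.
The larger discharge is 103.2 m³/s and the smaller is 30.64 m³/s; the ratio is 3.37.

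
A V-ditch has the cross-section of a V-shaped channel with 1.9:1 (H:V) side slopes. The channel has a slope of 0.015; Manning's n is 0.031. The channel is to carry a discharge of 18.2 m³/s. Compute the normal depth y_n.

Manning's equation rearranged: A R^(2/3) = nQ / (1·√S) = 0.031 × 18.2 / (√0.015) = 4.607.
Trying y = 1.36 m: A R^(2/3) = 2.505 — too small.
Trying y = 1.71 m: A R^(2/3) = 4.613 — close enough.

y_n = 1.71 m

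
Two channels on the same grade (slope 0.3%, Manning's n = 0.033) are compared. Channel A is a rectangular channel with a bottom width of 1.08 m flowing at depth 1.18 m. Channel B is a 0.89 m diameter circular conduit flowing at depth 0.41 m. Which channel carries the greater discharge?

Channel A: Flow area A = b·y = 1.08 × 1.18 = 1.274 m². Wetted perimeter P = b + 2y = 1.08 + 2×1.18 = 3.44 m. Hydraulic radius R = A/P = 1.274/3.44 = 0.3705 m. Q_A = (1/0.033)·1.274·0.3705^(2/3)·√0.003 = 1.091 m³/s.
Channel B: For a circular section of diameter D = 0.89 m at depth y = 0.41 m, the central angle is θ = 2 arccos(1 − 2y/D) = 2.984 rad. Then A = (D²/8)(θ − sin θ) = 0.2799 m² and P = Dθ/2 = 1.328 m. Hydraulic radius R = A/P = 0.2799/1.328 = 0.2108 m. Q_B = (1/0.033)·0.2799·0.2108^(2/3)·√0.003 = 0.1646 m³/s.
Q_A = 1.091 m³/s vs Q_B = 0.1646 m³/s, so channel A carries more.

channel A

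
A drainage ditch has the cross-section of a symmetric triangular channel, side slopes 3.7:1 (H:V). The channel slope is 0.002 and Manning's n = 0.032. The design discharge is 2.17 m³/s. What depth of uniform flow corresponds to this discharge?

y_n = 0.866 m

Manning's equation rearranged: A R^(2/3) = nQ / (1·√S) = 0.032 × 2.17 / (√0.002) = 1.553.
Trying y = 1.07 m: A R^(2/3) = 2.727 — high.
Trying y = 0.866 m: A R^(2/3) = 1.551 — ≈ 1.553.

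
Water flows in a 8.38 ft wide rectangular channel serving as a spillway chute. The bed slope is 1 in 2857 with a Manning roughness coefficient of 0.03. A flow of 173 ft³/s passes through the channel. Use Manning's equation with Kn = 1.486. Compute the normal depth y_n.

y_n = 10.7 ft

Manning's equation rearranged: A R^(2/3) = nQ / (1.486·√S) = 0.03 × 173 / (1.486 × √0.00035) = 186.7.
Try y = 7.86 ft: A R^(2/3) = 128.8 — low.
Try y = 11.8 ft: A R^(2/3) = 209.9 — high.
Try y = 10.7 ft: A R^(2/3) = 187 — ≈ 186.7.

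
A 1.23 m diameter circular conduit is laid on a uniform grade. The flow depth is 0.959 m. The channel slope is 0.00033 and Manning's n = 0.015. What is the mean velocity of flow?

For a circular section of diameter D = 1.23 m at depth y = 0.959 m, the central angle is θ = 2 arccos(1 − 2y/D) = 4.329 rad. Then A = (D²/8)(θ − sin θ) = 0.994 m² and P = Dθ/2 = 2.662 m.
Hydraulic radius R = A/P = 0.994/2.662 = 0.3734 m.
From Manning's equation, V = (1/n) R^(2/3) S^(1/2) = (1/0.015) × 0.3734^(2/3) × 0.00033^(1/2) = 0.628 m/s.

V = 0.628 m/s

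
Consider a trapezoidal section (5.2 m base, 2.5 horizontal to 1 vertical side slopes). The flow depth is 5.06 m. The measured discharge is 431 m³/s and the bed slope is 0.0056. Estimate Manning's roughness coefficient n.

n = 0.031

With bottom width b = 5.2 m and side slope z = 2.5: A = (b + zy)y = (5.2 + 2.5×5.06)×5.06 = 90.32 m²; P = b + 2y√(1+z²) = 5.2 + 2×5.06×2.693 = 32.45 m.
Hydraulic radius R = A/P = 90.32/32.45 = 2.783 m.
Rearranging Manning's equation: n = (1/Q) A R^(2/3) S^(1/2) = (1/431) × 90.32 × 2.783^(2/3) × √0.0056 = 0.031.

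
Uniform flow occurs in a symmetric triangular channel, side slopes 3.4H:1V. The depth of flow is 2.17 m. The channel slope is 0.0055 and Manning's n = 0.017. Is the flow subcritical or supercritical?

For a triangular section with side slope z = 3.4: A = zy² = 3.4×2.17² = 16.01 m²; P = 2y√(1+z²) = 2×2.17×3.544 = 15.38 m.
Hydraulic radius R = A/P = 16.01/15.38 = 1.041 m.
V = (1/n) R^(2/3) √S = (1/0.017) × 1.041^(2/3) × √0.0055 = 4.481 m/s. Hydraulic depth D_h = A/T = 16.01/14.76 = 1.085 m.
Froude number Fr = V/√(g·D_h) = 4.481/√(9.81×1.085) = 1.37, which is greater than 1, so the flow is supercritical.

supercritical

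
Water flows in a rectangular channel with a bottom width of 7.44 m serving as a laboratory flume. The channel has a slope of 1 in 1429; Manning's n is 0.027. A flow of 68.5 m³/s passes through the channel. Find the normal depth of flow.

y_n = 5.52 m

Manning's equation rearranged: A R^(2/3) = nQ / (1·√S) = 0.027 × 68.5 / (√0.0006998) = 69.92.
Try y = 6.15 m: A R^(2/3) = 80.14 — too large.
Try y = 4.42 m: A R^(2/3) = 52.55 — too small.
Try y = 5.52 m: A R^(2/3) = 69.94 — ≈ 69.92.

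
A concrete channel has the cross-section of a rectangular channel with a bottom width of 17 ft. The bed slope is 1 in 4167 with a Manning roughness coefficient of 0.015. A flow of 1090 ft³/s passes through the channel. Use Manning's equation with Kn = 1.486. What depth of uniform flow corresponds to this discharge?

y_n = 13.8 ft

Manning's equation rearranged: A R^(2/3) = nQ / (1.486·√S) = 0.015 × 1090 / (1.486 × √0.00024) = 710.2.
Try y = 15.8 ft: A R^(2/3) = 839.6 — over.
Try y = 13.8 ft: A R^(2/3) = 709.6 — matches.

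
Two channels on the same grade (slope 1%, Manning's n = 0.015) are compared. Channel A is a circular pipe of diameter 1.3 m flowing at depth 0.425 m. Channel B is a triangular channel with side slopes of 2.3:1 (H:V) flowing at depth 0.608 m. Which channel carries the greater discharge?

Channel A: For a circular section of diameter D = 1.3 m at depth y = 0.425 m, the central angle is θ = 2 arccos(1 − 2y/D) = 2.435 rad. Then A = (D²/8)(θ − sin θ) = 0.3771 m² and P = Dθ/2 = 1.583 m. Hydraulic radius R = A/P = 0.3771/1.583 = 0.2383 m. Q_A = (1/0.015)·0.3771·0.2383^(2/3)·√0.01 = 0.9663 m³/s.
Channel B: For a triangular section with side slope z = 2.3: A = zy² = 2.3×0.608² = 0.8502 m²; P = 2y√(1+z²) = 2×0.608×2.508 = 3.05 m. Hydraulic radius R = A/P = 0.8502/3.05 = 0.2788 m. Q_B = (1/0.015)·0.8502·0.2788^(2/3)·√0.01 = 2.419 m³/s.
Q_A = 0.9663 m³/s vs Q_B = 2.419 m³/s, so channel B carries more.

channel B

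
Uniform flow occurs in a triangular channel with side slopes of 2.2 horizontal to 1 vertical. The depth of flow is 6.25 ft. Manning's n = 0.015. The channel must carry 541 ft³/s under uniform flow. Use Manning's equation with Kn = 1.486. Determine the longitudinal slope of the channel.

S = 0.001

For a triangular section with side slope z = 2.2: A = zy² = 2.2×6.25² = 85.94 ft²; P = 2y√(1+z²) = 2×6.25×2.417 = 30.21 ft.
Hydraulic radius R = A/P = 85.94/30.21 = 2.845 ft.
From Manning's equation, S = [nQ / (1.486 A R^(2/3))]² = [0.015 × 541 / (1.486 × 85.94 × 2.845^(2/3))]² = 0.001.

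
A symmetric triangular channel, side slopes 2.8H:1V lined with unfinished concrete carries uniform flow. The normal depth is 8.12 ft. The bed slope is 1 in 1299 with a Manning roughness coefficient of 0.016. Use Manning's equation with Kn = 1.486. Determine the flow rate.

For a triangular section with side slope z = 2.8: A = zy² = 2.8×8.12² = 184.6 ft²; P = 2y√(1+z²) = 2×8.12×2.973 = 48.28 ft.
Hydraulic radius R = A/P = 184.6/48.28 = 3.823 ft.
Manning's equation: Q = (1.486/n) A R^(2/3) S^(1/2) = (1.486/0.016) × 184.6 × 3.823^(2/3) × 0.0007698^(1/2) = 1160 ft³/s.

Q = 1160 ft³/s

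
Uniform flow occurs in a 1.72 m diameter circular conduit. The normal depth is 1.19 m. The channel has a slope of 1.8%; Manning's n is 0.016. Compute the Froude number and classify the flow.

supercritical

For a circular section of diameter D = 1.72 m at depth y = 1.19 m, the central angle is θ = 2 arccos(1 − 2y/D) = 3.929 rad. Then A = (D²/8)(θ − sin θ) = 1.715 m² and P = Dθ/2 = 3.379 m.
Hydraulic radius R = A/P = 1.715/3.379 = 0.5076 m.
V = (1/n) R^(2/3) √S = (1/0.016) × 0.5076^(2/3) × √0.018 = 5.335 m/s. Hydraulic depth D_h = A/T = 1.715/1.588 = 1.08 m.
Froude number Fr = V/√(g·D_h) = 5.335/√(9.81×1.08) = 1.64, which is greater than 1, so the flow is supercritical.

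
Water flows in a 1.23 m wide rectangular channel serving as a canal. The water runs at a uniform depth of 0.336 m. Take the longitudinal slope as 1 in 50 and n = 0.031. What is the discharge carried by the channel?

Q = 0.681 m³/s

Flow area A = b·y = 1.23 × 0.336 = 0.4133 m². Wetted perimeter P = b + 2y = 1.23 + 2×0.336 = 1.902 m.
Hydraulic radius R = A/P = 0.4133/1.902 = 0.2173 m.
Manning's equation: Q = (1/n) A R^(2/3) S^(1/2) = (1/0.031) × 0.4133 × 0.2173^(2/3) × 0.02^(1/2) = 0.681 m³/s.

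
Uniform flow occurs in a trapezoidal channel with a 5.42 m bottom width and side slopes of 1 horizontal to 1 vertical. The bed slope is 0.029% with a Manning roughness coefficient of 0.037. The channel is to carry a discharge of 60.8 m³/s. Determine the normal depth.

Manning's equation rearranged: A R^(2/3) = nQ / (1·√S) = 0.037 × 60.8 / (√0.00029) = 132.1.
At y = 6.8 m: A R^(2/3) = 186.8 — high.
At y = 4.35 m: A R^(2/3) = 76.14 — low.
At y = 5.74 m: A R^(2/3) = 132 — matches.

y_n = 5.74 m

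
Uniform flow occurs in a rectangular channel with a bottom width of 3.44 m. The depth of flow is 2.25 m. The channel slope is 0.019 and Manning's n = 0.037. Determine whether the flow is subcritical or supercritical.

subcritical

Flow area A = b·y = 3.44 × 2.25 = 7.74 m². Wetted perimeter P = b + 2y = 3.44 + 2×2.25 = 7.94 m.
Hydraulic radius R = A/P = 7.74/7.94 = 0.9748 m.
V = (1/n) R^(2/3) √S = (1/0.037) × 0.9748^(2/3) × √0.019 = 3.663 m/s. Hydraulic depth D_h = A/T = 7.74/3.44 = 2.25 m.
Froude number Fr = V/√(g·D_h) = 3.663/√(9.81×2.25) = 0.78, which is less than 1, so the flow is subcritical.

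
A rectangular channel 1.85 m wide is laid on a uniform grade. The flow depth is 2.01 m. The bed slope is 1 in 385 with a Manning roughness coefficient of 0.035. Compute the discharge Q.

Q = 3.99 m³/s

Flow area A = b·y = 1.85 × 2.01 = 3.718 m². Wetted perimeter P = b + 2y = 1.85 + 2×2.01 = 5.87 m.
Hydraulic radius R = A/P = 3.718/5.87 = 0.6335 m.
Manning's equation: Q = (1/n) A R^(2/3) S^(1/2) = (1/0.035) × 3.718 × 0.6335^(2/3) × 0.002597^(1/2) = 3.99 m³/s.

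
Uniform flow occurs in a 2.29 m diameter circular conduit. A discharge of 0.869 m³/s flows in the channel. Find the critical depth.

y_c = 0.418 m

At critical depth, Q² T / (g A³) = 1, i.e. A³/T = Q²/g = 0.869²/9.81 = 0.07698.
At y = 0.358 m: A³/T = 0.04184 — short.
At y = 0.474 m: A³/T = 0.1259 — over.
At y = 0.418 m: A³/T = 0.07692 — close enough.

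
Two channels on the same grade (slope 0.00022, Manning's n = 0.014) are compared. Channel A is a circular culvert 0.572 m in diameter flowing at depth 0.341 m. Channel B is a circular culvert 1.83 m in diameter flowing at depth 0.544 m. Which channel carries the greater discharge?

Channel A: For a circular section of diameter D = 0.572 m at depth y = 0.341 m, the central angle is θ = 2 arccos(1 − 2y/D) = 3.529 rad. Then A = (D²/8)(θ − sin θ) = 0.1597 m² and P = Dθ/2 = 1.009 m. Hydraulic radius R = A/P = 0.1597/1.009 = 0.1583 m. Q_A = (1/0.014)·0.1597·0.1583^(2/3)·√0.00022 = 0.04953 m³/s.
Channel B: For a circular section of diameter D = 1.83 m at depth y = 0.544 m, the central angle is θ = 2 arccos(1 − 2y/D) = 2.307 rad. Then A = (D²/8)(θ − sin θ) = 0.6553 m² and P = Dθ/2 = 2.111 m. Hydraulic radius R = A/P = 0.6553/2.111 = 0.3105 m. Q_B = (1/0.014)·0.6553·0.3105^(2/3)·√0.00022 = 0.3183 m³/s.
Q_A = 0.04953 m³/s vs Q_B = 0.3183 m³/s, so channel B carries more.

channel B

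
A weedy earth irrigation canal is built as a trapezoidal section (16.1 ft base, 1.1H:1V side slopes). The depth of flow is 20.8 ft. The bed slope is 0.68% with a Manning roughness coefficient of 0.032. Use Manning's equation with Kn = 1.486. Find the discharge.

With bottom width b = 16.1 ft and side slope z = 1.1: A = (b + zy)y = (16.1 + 1.1×20.8)×20.8 = 810.8 ft²; P = b + 2y√(1+z²) = 16.1 + 2×20.8×1.487 = 77.94 ft.
Hydraulic radius R = A/P = 810.8/77.94 = 10.4 ft.
Manning's equation: Q = (1.486/n) A R^(2/3) S^(1/2) = (1.486/0.032) × 810.8 × 10.4^(2/3) × 0.0068^(1/2) = 14800 ft³/s.

Q = 14800 ft³/s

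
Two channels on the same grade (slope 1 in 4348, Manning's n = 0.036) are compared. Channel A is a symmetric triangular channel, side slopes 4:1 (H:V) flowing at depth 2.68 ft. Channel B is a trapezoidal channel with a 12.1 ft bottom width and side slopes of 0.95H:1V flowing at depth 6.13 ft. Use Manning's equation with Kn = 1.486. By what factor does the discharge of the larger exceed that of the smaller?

7.8

Channel A: For a triangular section with side slope z = 4: A = zy² = 4×2.68² = 28.73 ft²; P = 2y√(1+z²) = 2×2.68×4.123 = 22.1 ft. Hydraulic radius R = A/P = 28.73/22.1 = 1.3 ft. Q_A = (1.486/0.036)·28.73·1.3^(2/3)·√0.00023 = 21.42 ft³/s.
Channel B: With bottom width b = 12.1 ft and side slope z = 0.95: A = (b + zy)y = (12.1 + 0.95×6.13)×6.13 = 109.9 ft²; P = b + 2y√(1+z²) = 12.1 + 2×6.13×1.379 = 29.01 ft. Hydraulic radius R = A/P = 109.9/29.01 = 3.787 ft. Q_B = (1.486/0.036)·109.9·3.787^(2/3)·√0.00023 = 167.1 ft³/s.
The larger discharge is 167.1 ft³/s and the smaller is 21.42 ft³/s; the ratio is 7.8.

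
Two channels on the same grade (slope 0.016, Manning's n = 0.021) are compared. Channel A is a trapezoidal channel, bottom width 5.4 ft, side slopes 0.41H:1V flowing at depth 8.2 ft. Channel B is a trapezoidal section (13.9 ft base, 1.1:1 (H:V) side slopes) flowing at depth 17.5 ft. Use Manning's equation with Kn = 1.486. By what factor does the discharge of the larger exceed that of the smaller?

16.2

Channel A: With bottom width b = 5.4 ft and side slope z = 0.41: A = (b + zy)y = (5.4 + 0.41×8.2)×8.2 = 71.85 ft²; P = b + 2y√(1+z²) = 5.4 + 2×8.2×1.081 = 23.12 ft. Hydraulic radius R = A/P = 71.85/23.12 = 3.107 ft. Q_A = (1.486/0.021)·71.85·3.107^(2/3)·√0.016 = 1369 ft³/s.
Channel B: With bottom width b = 13.9 ft and side slope z = 1.1: A = (b + zy)y = (13.9 + 1.1×17.5)×17.5 = 580.1 ft²; P = b + 2y√(1+z²) = 13.9 + 2×17.5×1.487 = 65.93 ft. Hydraulic radius R = A/P = 580.1/65.93 = 8.799 ft. Q_B = (1.486/0.021)·580.1·8.799^(2/3)·√0.016 = 22130 ft³/s.
The larger discharge is 22130 ft³/s and the smaller is 1369 ft³/s; the ratio is 16.2.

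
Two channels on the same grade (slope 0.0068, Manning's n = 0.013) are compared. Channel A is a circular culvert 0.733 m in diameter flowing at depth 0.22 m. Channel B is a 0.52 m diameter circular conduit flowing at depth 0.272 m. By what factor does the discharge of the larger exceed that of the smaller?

1.1

Channel A: For a circular section of diameter D = 0.733 m at depth y = 0.22 m, the central angle is θ = 2 arccos(1 − 2y/D) = 2.319 rad. Then A = (D²/8)(θ − sin θ) = 0.1065 m² and P = Dθ/2 = 0.85 m. Hydraulic radius R = A/P = 0.1065/0.85 = 0.1253 m. Q_A = (1/0.013)·0.1065·0.1253^(2/3)·√0.0068 = 0.1693 m³/s.
Channel B: For a circular section of diameter D = 0.52 m at depth y = 0.272 m, the central angle is θ = 2 arccos(1 − 2y/D) = 3.234 rad. Then A = (D²/8)(θ − sin θ) = 0.1124 m² and P = Dθ/2 = 0.8408 m. Hydraulic radius R = A/P = 0.1124/0.8408 = 0.1337 m. Q_B = (1/0.013)·0.1124·0.1337^(2/3)·√0.0068 = 0.1865 m³/s.
The larger discharge is 0.1865 m³/s and the smaller is 0.1693 m³/s; the ratio is 1.1.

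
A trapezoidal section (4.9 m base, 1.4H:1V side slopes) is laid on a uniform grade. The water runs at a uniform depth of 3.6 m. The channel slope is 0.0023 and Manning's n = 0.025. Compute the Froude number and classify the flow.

subcritical

With bottom width b = 4.9 m and side slope z = 1.4: A = (b + zy)y = (4.9 + 1.4×3.6)×3.6 = 35.78 m²; P = b + 2y√(1+z²) = 4.9 + 2×3.6×1.72 = 17.29 m.
Hydraulic radius R = A/P = 35.78/17.29 = 2.07 m.
V = (1/n) R^(2/3) √S = (1/0.025) × 2.07^(2/3) × √0.0023 = 3.116 m/s. Hydraulic depth D_h = A/T = 35.78/14.98 = 2.389 m.
Froude number Fr = V/√(g·D_h) = 3.116/√(9.81×2.389) = 0.644, which is less than 1, so the flow is subcritical.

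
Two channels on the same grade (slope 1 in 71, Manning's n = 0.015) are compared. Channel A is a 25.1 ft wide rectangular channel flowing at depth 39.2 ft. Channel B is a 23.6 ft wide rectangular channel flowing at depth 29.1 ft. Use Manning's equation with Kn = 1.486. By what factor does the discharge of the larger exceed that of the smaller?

Channel A: Flow area A = b·y = 25.1 × 39.2 = 983.9 ft². Wetted perimeter P = b + 2y = 25.1 + 2×39.2 = 103.5 ft. Hydraulic radius R = A/P = 983.9/103.5 = 9.506 ft. Q_A = (1.486/0.015)·983.9·9.506^(2/3)·√0.01408 = 51910 ft³/s.
Channel B: Flow area A = b·y = 23.6 × 29.1 = 686.8 ft². Wetted perimeter P = b + 2y = 23.6 + 2×29.1 = 81.8 ft. Hydraulic radius R = A/P = 686.8/81.8 = 8.396 ft. Q_B = (1.486/0.015)·686.8·8.396^(2/3)·√0.01408 = 33350 ft³/s.
The larger discharge is 51910 ft³/s and the smaller is 33350 ft³/s; the ratio is 1.56.

1.56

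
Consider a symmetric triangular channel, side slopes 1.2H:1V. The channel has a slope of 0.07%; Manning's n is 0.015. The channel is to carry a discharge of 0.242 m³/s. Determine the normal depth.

Manning's equation rearranged: A R^(2/3) = nQ / (1·√S) = 0.015 × 0.242 / (√0.0007) = 0.1372.
At y = 0.672 m: A R^(2/3) = 0.2197 — high.
At y = 0.39 m: A R^(2/3) = 0.05148 — low.
At y = 0.563 m: A R^(2/3) = 0.137 — ≈ 0.1372.

y_n = 0.563 m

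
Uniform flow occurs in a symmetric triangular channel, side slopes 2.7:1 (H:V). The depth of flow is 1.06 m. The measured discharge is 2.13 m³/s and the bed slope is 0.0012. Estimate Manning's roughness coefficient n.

For a triangular section with side slope z = 2.7: A = zy² = 2.7×1.06² = 3.034 m²; P = 2y√(1+z²) = 2×1.06×2.879 = 6.104 m.
Hydraulic radius R = A/P = 3.034/6.104 = 0.497 m.
Rearranging Manning's equation: n = (1/Q) A R^(2/3) S^(1/2) = (1/2.13) × 3.034 × 0.497^(2/3) × √0.0012 = 0.031.

n = 0.031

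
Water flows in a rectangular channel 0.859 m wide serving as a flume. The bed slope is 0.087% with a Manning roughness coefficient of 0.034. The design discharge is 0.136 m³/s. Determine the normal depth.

y_n = 0.488 m

Manning's equation rearranged: A R^(2/3) = nQ / (1·√S) = 0.034 × 0.136 / (√0.00087) = 0.1568.
At y = 0.567 m: A R^(2/3) = 0.1904 — high.
At y = 0.369 m: A R^(2/3) = 0.1079 — low.
At y = 0.488 m: A R^(2/3) = 0.1567 — ≈ 0.1568.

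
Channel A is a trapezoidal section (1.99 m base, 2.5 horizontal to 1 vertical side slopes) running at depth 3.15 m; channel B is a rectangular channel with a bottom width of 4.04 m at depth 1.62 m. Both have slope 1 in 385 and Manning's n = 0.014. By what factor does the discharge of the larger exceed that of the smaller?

Channel A: With bottom width b = 1.99 m and side slope z = 2.5: A = (b + zy)y = (1.99 + 2.5×3.15)×3.15 = 31.07 m²; P = b + 2y√(1+z²) = 1.99 + 2×3.15×2.693 = 18.95 m. Hydraulic radius R = A/P = 31.07/18.95 = 1.64 m. Q_A = (1/0.014)·31.07·1.64^(2/3)·√0.002597 = 157.3 m³/s.
Channel B: Flow area A = b·y = 4.04 × 1.62 = 6.545 m². Wetted perimeter P = b + 2y = 4.04 + 2×1.62 = 7.28 m. Hydraulic radius R = A/P = 6.545/7.28 = 0.899 m. Q_B = (1/0.014)·6.545·0.899^(2/3)·√0.002597 = 22.19 m³/s.
The larger discharge is 157.3 m³/s and the smaller is 22.19 m³/s; the ratio is 7.09.

7.09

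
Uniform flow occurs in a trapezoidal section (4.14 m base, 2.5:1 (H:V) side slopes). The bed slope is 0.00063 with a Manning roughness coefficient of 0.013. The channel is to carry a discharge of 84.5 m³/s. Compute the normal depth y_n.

Manning's equation rearranged: A R^(2/3) = nQ / (1·√S) = 0.013 × 84.5 / (√0.00063) = 43.77.
At y = 1.97 m: A R^(2/3) = 20.29 — low.
At y = 3.27 m: A R^(2/3) = 60.72 — high.
At y = 2.82 m: A R^(2/3) = 43.76 — ≈ 43.77.

y_n = 2.82 m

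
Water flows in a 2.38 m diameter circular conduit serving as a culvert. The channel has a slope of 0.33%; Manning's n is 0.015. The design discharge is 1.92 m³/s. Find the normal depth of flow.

y_n = 0.642 m

Manning's equation rearranged: A R^(2/3) = nQ / (1·√S) = 0.015 × 1.92 / (√0.0033) = 0.5013.
At y = 0.723 m: A R^(2/3) = 0.6314 — over.
At y = 0.472 m: A R^(2/3) = 0.2709 — short.
At y = 0.642 m: A R^(2/3) = 0.5009 — ≈ 0.5013.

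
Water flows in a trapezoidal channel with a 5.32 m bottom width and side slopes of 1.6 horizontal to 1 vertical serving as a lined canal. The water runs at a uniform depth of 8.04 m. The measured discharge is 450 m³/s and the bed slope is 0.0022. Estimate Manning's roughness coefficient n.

n = 0.039

With bottom width b = 5.32 m and side slope z = 1.6: A = (b + zy)y = (5.32 + 1.6×8.04)×8.04 = 146.2 m²; P = b + 2y√(1+z²) = 5.32 + 2×8.04×1.887 = 35.66 m.
Hydraulic radius R = A/P = 146.2/35.66 = 4.1 m.
Rearranging Manning's equation: n = (1/Q) A R^(2/3) S^(1/2) = (1/450) × 146.2 × 4.1^(2/3) × √0.0022 = 0.039.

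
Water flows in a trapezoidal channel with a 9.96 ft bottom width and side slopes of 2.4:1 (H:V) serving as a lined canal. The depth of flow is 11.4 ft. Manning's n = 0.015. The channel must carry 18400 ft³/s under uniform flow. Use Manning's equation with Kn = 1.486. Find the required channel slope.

S = 0.0169

With bottom width b = 9.96 ft and side slope z = 2.4: A = (b + zy)y = (9.96 + 2.4×11.4)×11.4 = 425.4 ft²; P = b + 2y√(1+z²) = 9.96 + 2×11.4×2.6 = 69.24 ft.
Hydraulic radius R = A/P = 425.4/69.24 = 6.145 ft.
From Manning's equation, S = [nQ / (1.486 A R^(2/3))]² = [0.015 × 18400 / (1.486 × 425.4 × 6.145^(2/3))]² = 0.0169.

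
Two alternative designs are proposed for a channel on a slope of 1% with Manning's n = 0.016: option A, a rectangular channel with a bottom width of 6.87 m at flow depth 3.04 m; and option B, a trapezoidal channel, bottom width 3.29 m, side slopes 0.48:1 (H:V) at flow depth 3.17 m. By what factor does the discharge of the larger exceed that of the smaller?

Channel A: Flow area A = b·y = 6.87 × 3.04 = 20.88 m². Wetted perimeter P = b + 2y = 6.87 + 2×3.04 = 12.95 m. Hydraulic radius R = A/P = 20.88/12.95 = 1.613 m. Q_A = (1/0.016)·20.88·1.613^(2/3)·√0.01 = 179.5 m³/s.
Channel B: With bottom width b = 3.29 m and side slope z = 0.48: A = (b + zy)y = (3.29 + 0.48×3.17)×3.17 = 15.25 m²; P = b + 2y√(1+z²) = 3.29 + 2×3.17×1.109 = 10.32 m. Hydraulic radius R = A/P = 15.25/10.32 = 1.478 m. Q_B = (1/0.016)·15.25·1.478^(2/3)·√0.01 = 123.7 m³/s.
The larger discharge is 179.5 m³/s and the smaller is 123.7 m³/s; the ratio is 1.45.

1.45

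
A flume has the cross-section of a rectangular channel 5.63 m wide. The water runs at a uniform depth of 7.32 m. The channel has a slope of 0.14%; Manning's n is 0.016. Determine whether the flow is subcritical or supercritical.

Flow area A = b·y = 5.63 × 7.32 = 41.21 m². Wetted perimeter P = b + 2y = 5.63 + 2×7.32 = 20.27 m.
Hydraulic radius R = A/P = 41.21/20.27 = 2.033 m.
V = (1/n) R^(2/3) √S = (1/0.016) × 2.033^(2/3) × √0.0014 = 3.753 m/s. Hydraulic depth D_h = A/T = 41.21/5.63 = 7.32 m.
Froude number Fr = V/√(g·D_h) = 3.753/√(9.81×7.32) = 0.443, which is less than 1, so the flow is subcritical.

subcritical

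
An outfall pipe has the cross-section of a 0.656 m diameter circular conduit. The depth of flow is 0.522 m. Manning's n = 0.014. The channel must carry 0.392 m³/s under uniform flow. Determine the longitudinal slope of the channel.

For a circular section of diameter D = 0.656 m at depth y = 0.522 m, the central angle is θ = 2 arccos(1 − 2y/D) = 4.407 rad. Then A = (D²/8)(θ − sin θ) = 0.2884 m² and P = Dθ/2 = 1.446 m.
Hydraulic radius R = A/P = 0.2884/1.446 = 0.1995 m.
From Manning's equation, S = [nQ / (1 A R^(2/3))]² = [0.014 × 0.392 / (1 × 0.2884 × 0.1995^(2/3))]² = 0.00311.

S = 0.00311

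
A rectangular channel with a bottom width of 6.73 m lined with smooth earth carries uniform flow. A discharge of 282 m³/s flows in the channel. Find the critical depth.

For a rectangular channel, critical depth y_c = (q²/g)^(1/3) where q = Q/b = 282/6.73 = 41.9 m²/s.
So y_c = (41.9²/9.81)^(1/3) = 5.64 m.

y_c = 5.64 m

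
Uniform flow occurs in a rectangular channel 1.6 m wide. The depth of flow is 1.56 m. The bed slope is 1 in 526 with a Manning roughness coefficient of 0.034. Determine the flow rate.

Q = 2.09 m³/s

Flow area A = b·y = 1.6 × 1.56 = 2.496 m². Wetted perimeter P = b + 2y = 1.6 + 2×1.56 = 4.72 m.
Hydraulic radius R = A/P = 2.496/4.72 = 0.5288 m.
Manning's equation: Q = (1/n) A R^(2/3) S^(1/2) = (1/0.034) × 2.496 × 0.5288^(2/3) × 0.001901^(1/2) = 2.09 m³/s.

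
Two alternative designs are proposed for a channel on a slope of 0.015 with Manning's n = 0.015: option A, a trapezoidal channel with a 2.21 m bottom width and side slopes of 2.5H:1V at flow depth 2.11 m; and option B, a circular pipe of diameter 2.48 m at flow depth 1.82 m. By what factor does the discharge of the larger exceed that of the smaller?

Channel A: With bottom width b = 2.21 m and side slope z = 2.5: A = (b + zy)y = (2.21 + 2.5×2.11)×2.11 = 15.79 m²; P = b + 2y√(1+z²) = 2.21 + 2×2.11×2.693 = 13.57 m. Hydraulic radius R = A/P = 15.79/13.57 = 1.164 m. Q_A = (1/0.015)·15.79·1.164^(2/3)·√0.015 = 142.7 m³/s.
Channel B: For a circular section of diameter D = 2.48 m at depth y = 1.82 m, the central angle is θ = 2 arccos(1 − 2y/D) = 4.115 rad. Then A = (D²/8)(θ − sin θ) = 3.799 m² and P = Dθ/2 = 5.103 m. Hydraulic radius R = A/P = 3.799/5.103 = 0.7446 m. Q_B = (1/0.015)·3.799·0.7446^(2/3)·√0.015 = 25.48 m³/s.
The larger discharge is 142.7 m³/s and the smaller is 25.48 m³/s; the ratio is 5.6.

5.6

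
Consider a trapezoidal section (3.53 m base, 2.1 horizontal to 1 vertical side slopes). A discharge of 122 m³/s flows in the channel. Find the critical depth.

At critical depth, Q² T / (g A³) = 1, i.e. A³/T = Q²/g = 122²/9.81 = 1517.
Trying y = 3.77 m: A³/T = 4151 — high.
Trying y = 2.24 m: A³/T = 485 — low.
Trying y = 2.97 m: A³/T = 1525 — ≈ 1517.

y_c = 2.97 m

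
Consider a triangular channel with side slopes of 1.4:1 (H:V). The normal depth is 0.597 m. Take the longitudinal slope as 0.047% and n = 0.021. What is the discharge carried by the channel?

For a triangular section with side slope z = 1.4: A = zy² = 1.4×0.597² = 0.499 m²; P = 2y√(1+z²) = 2×0.597×1.72 = 2.054 m.
Hydraulic radius R = A/P = 0.499/2.054 = 0.2429 m.
Manning's equation: Q = (1/n) A R^(2/3) S^(1/2) = (1/0.021) × 0.499 × 0.2429^(2/3) × 0.00047^(1/2) = 0.201 m³/s.

Q = 0.201 m³/s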